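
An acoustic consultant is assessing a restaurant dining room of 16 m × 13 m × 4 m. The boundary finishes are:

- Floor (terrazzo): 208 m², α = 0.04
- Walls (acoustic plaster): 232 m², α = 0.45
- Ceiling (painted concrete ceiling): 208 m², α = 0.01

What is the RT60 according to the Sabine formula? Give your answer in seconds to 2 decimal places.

A = Σ Sᵢαᵢ = 208*0.04 + 232*0.45 + 208*0.01 = 114.800 sabins.
Volume V = 16 × 13 × 4 = 832 m³.
Sabine: RT60 = 0.161 × 832 / 114.800 = 1.17 s.

1.17 seconds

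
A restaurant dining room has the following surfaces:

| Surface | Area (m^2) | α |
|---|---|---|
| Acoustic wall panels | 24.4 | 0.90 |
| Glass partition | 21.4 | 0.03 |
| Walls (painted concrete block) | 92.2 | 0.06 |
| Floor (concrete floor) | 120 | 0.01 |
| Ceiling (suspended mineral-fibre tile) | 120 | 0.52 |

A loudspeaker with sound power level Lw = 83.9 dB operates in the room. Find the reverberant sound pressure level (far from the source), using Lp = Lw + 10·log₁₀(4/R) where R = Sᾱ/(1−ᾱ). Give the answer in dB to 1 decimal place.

A = 91.734 sabins; S = 378.0 m^2.
ᾱ = 91.734/378.0 = 0.2427; R = Sᾱ/(1−ᾱ) = 91.734/(1−0.2427) = 121.133 m^2.
Lp = Lw + 10 log₁₀(4/R) = 83.9 -14.81 = 69.1 dB.

69.1 dB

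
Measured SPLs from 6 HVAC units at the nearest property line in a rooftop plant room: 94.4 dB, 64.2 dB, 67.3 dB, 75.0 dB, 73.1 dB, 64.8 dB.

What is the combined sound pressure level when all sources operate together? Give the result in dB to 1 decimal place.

94.5 dB

Sum in the linear (power) domain: Σ 10^(Lᵢ/10) = 10^(94.4/10) + 10^(64.2/10) + 10^(67.3/10) + 10^(75.0/10) + 10^(73.1/10) + 10^(64.8/10) = 2.817e+09.
Combined level = 10 log₁₀(2.817e+09) = 94.5 dB.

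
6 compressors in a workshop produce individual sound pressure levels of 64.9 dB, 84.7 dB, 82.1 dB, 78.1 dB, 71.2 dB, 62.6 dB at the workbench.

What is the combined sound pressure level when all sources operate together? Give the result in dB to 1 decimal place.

Sum in the linear (power) domain: Σ 10^(Lᵢ/10) = 10^(64.9/10) + 10^(84.7/10) + 10^(82.1/10) + 10^(78.1/10) + 10^(71.2/10) + 10^(62.6/10) = 5.4e+08.
Back to dB: 10·log₁₀ Σ = 87.3 dB.

87.3 dB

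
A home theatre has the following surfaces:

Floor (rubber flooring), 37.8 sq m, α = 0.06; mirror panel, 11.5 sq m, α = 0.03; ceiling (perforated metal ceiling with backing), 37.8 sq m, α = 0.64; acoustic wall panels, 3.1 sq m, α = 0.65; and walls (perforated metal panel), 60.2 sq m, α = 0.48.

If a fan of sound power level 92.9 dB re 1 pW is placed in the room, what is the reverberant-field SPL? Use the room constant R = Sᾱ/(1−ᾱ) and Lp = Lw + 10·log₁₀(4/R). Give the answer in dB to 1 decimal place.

Σ(Sᵢαᵢ) = 37.8×0.06 + 11.5×0.03 + 37.8×0.64 + 3.1×0.65 + 60.2×0.48 = 57.716; total area S = 150.4 sq m.
ᾱ = 57.716/150.4 = 0.3837; R = Sᾱ/(1−ᾱ) = 57.716/(1−0.3837) = 93.649 sq m.
Lp = Lw + 10 log₁₀(4/R) = 92.9 -13.69 = 79.2 dB.

79.2 dB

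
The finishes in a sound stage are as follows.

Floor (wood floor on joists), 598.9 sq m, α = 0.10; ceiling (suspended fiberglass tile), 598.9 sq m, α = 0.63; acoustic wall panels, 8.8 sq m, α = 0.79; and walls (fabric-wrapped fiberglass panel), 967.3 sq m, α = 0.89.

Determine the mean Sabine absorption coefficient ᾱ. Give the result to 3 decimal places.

Total surface area S = 2173.9 sq m.
Σ(Sᵢαᵢ) = 598.9×0.10 + 598.9×0.63 + 8.8×0.79 + 967.3×0.89 = 1305.046.
ᾱ = 1305.046 / 2173.9 = 0.600.

0.600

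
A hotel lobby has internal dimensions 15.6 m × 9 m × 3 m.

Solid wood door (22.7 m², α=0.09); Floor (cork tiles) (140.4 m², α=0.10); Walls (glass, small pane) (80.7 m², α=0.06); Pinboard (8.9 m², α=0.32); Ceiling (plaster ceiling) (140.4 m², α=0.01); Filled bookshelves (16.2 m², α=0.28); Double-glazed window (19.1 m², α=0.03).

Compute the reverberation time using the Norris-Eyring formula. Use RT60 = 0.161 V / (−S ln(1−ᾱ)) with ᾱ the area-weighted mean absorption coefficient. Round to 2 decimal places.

S = Σ Sᵢ = 428.4 m².
Absorption A = 22.7·0.09 + 140.4·0.10 + 80.7·0.06 + 8.9·0.32 + 140.4·0.01 + 16.2·0.28 + 19.1·0.03 = 30.286 sabins.
Mean coefficient ᾱ = A/S = 0.0707.
Eyring denominator: −S ln(1−ᾱ) = 31.412.
V = 15.6 × 9 × 3 = 421.2 m³.
T = 0.161·V/[−S·ln(1−ᾱ)] = 0.161·421.2/31.412 = 2.16 s.

2.16 sec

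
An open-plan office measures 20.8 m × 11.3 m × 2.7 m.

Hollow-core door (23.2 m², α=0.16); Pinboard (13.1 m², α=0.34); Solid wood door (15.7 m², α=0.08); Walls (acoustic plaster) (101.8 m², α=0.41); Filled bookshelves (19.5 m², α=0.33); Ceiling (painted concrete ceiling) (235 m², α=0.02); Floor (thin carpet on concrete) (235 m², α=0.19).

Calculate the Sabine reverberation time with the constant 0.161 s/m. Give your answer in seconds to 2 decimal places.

Total absorption A = 23.2*0.16 + 13.1*0.34 + 15.7*0.08 + 101.8*0.41 + 19.5*0.33 + 235*0.02 + 235*0.19
  = 3.712 + 4.454 + 1.256 + 41.738 + 6.435 + 4.700 + 44.650 = 106.945 m² sabins.
V = 20.8·11.3·2.7 = 634.608 m³.
T = 0.161 V/A = 0.161·634.608/106.945 = 0.96 s.

0.96 sec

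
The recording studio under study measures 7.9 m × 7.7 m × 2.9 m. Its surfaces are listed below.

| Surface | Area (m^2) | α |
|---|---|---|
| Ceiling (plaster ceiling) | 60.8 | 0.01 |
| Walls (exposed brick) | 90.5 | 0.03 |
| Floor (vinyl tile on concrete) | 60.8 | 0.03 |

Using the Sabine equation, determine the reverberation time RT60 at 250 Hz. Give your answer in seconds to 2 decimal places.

5.52 sec

Total absorption A = 60.8×0.01 + 90.5×0.03 + 60.8×0.03
  = 0.608 + 2.715 + 1.824 = 5.147 m^2 sabins.
V = 7.9·7.7·2.9 = 176.407 m³.
RT60 = 0.161 · V / A = 0.161 × 176.407 / 5.147 = 5.52 s.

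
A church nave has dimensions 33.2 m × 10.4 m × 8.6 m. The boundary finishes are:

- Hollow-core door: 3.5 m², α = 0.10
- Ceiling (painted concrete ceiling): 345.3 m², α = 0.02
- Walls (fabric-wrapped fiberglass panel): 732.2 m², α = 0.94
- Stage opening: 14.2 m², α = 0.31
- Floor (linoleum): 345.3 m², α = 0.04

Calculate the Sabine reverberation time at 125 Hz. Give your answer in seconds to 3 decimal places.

Equivalent absorption area: A = 3.5·0.10 + 345.3·0.02 + 732.2·0.94 + 14.2·0.31 + 345.3·0.04 = 713.738 m².
Volume V = 33.2 × 10.4 × 8.6 = 2969.408 m³.
Sabine: RT60 = 0.161 × 2969.408 / 713.738 = 0.670 s.

0.670 s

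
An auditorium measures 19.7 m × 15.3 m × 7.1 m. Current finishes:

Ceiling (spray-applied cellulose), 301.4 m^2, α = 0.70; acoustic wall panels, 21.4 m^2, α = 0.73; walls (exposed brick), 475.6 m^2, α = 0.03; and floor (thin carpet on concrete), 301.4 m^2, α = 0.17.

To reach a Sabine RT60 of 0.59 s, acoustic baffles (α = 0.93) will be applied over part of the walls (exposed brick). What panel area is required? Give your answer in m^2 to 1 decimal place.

Summing Sᵢαᵢ: 210.980 + 15.622 + 14.268 + 51.238 → A₁ = 292.108 sabins.
V = 2140.011 m³. Target absorption A₂ = 0.161 × 2140.011 / 0.59 = 583.969 sabins.
ΔA needed = 583.969 − 292.108 = 291.861 sabins.
Net gain per m^2: Δα = 0.93 − 0.03 = 0.90.
Panel area = 291.861 / 0.90 = 324.3 m^2.

324.3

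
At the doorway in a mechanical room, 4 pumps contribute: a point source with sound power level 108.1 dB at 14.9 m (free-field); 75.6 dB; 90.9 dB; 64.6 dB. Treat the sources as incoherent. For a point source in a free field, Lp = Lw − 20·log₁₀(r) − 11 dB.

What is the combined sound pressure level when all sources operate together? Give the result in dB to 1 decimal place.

Source at 14.9 m: Lp = 108.1 − 20·log₁₀(14.9) − 11 = 73.6 dB.
Σ 10^(Lᵢ/10) = 1.292e+09.
Combined level = 10 log₁₀(1.292e+09) = 91.1 dB.

91.1 dB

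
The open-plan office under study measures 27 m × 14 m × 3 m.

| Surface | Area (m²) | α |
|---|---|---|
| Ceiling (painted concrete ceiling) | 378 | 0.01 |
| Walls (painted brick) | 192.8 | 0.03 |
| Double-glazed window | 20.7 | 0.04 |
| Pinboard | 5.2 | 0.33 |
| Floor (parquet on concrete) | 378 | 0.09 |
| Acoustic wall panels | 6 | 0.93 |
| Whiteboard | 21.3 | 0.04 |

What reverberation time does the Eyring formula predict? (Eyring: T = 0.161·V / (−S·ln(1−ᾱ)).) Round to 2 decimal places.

3.38 sec

Total surface area S = 378 + 192.8 + 20.7 + 5.2 + 378 + 6 + 21.3 = 1002.0 m².
Σ(Sᵢαᵢ) = 378×0.01 + 192.8×0.03 + 20.7×0.04 + 5.2×0.33 + 378×0.09 + 6×0.93 + 21.3×0.04 = 52.560.
ᾱ = 52.560 / 1002.0 = 0.0525.
Eyring denominator: −S ln(1−ᾱ) = 54.036.
V = 27 × 14 × 3 = 1134 m³.
RT60 = 0.161 × 1134 / 54.036 = 3.38 s.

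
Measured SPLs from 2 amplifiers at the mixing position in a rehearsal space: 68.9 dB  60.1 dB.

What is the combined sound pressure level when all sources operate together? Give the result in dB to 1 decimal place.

69.4 dB

Converting to relative power and adding: 10^(68.9/10) + 10^(60.1/10) = 8.786e+06.
Back to dB: 10·log₁₀ Σ = 69.4 dB.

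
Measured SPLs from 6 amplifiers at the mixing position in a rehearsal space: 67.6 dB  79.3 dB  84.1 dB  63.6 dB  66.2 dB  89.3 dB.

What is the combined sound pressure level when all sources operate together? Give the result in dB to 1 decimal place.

90.8 dB

Σ 10^(Lᵢ/10) = 1.206e+09.
Combined level = 10 log₁₀(1.206e+09) = 90.8 dB.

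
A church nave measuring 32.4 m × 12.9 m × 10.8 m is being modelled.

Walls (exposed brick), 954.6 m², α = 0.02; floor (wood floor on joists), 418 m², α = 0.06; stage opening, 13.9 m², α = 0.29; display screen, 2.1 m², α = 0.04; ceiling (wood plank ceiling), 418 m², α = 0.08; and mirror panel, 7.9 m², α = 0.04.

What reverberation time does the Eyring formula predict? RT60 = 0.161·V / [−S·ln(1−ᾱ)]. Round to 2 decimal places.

8.66 seconds

S = Σ Sᵢ = 1814.5 m².
Σ(Sᵢαᵢ) = 954.6×0.02 + 418×0.06 + 13.9×0.29 + 2.1×0.04 + 418×0.08 + 7.9×0.04 = 82.043.
Mean coefficient ᾱ = A/S = 0.0452.
−S·ln(1−ᾱ) = −1814.5 × ln(1 − 0.0452) = 83.927.
V = 32.4 × 12.9 × 10.8 = 4513.968 m³.
RT60 = 0.161 × 4513.968 / 83.927 = 8.66 s.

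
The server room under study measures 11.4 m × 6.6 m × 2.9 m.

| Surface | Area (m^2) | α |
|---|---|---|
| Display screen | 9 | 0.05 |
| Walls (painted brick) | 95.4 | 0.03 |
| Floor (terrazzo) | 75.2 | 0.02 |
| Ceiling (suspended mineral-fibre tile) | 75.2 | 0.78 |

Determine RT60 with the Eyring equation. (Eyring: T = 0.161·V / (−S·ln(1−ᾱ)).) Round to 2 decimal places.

0.48 s

S = Σ Sᵢ = 254.8 m^2.
Σ(Sᵢαᵢ) = 9×0.05 + 95.4×0.03 + 75.2×0.02 + 75.2×0.78 = 63.472.
Mean coefficient ᾱ = A/S = 0.2491.
−S·ln(1−ᾱ) = −254.8 × ln(1 − 0.2491) = 72.996.
V = 11.4 × 6.6 × 2.9 = 218.196 m³.
T = 0.161·V/[−S·ln(1−ᾱ)] = 0.161·218.196/72.996 = 0.48 s.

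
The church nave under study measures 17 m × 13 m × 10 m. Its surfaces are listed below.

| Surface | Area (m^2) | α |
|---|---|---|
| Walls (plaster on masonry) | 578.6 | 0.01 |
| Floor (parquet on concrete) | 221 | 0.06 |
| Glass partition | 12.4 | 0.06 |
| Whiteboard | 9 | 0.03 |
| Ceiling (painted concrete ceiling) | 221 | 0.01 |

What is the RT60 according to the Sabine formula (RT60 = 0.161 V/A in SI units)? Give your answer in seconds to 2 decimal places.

15.98 s

Total absorption A = 578.6*0.01 + 221*0.06 + 12.4*0.06 + 9*0.03 + 221*0.01
  = 5.786 + 13.260 + 0.744 + 0.270 + 2.210 = 22.270 m^2 sabins.
Room volume: 2210 m³.
RT60 = 0.161 · V / A = 0.161 × 2210 / 22.270 = 15.98 s.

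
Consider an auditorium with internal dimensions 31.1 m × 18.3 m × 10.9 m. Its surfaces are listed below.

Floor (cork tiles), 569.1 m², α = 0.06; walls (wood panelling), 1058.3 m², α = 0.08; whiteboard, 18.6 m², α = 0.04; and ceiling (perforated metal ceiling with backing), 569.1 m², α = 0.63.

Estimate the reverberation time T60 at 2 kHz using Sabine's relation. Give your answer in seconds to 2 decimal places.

2.09 s

Total absorption A = 569.1×0.06 + 1058.3×0.08 + 18.6×0.04 + 569.1×0.63
  = 34.146 + 84.664 + 0.744 + 358.533 = 478.087 m² sabins.
V = 31.1·18.3·10.9 = 6203.517 m³.
Sabine: RT60 = 0.161 × 6203.517 / 478.087 = 2.09 s.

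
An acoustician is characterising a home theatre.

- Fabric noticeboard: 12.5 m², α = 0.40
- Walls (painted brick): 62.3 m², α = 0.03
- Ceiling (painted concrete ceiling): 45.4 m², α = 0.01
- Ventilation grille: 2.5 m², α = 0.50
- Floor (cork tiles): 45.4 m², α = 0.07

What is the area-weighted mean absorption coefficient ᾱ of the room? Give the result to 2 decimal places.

0.07

Total surface area S = 168.1 m².
Weighted sum Σ Sα = 11.751.
ᾱ = A/S = 0.07.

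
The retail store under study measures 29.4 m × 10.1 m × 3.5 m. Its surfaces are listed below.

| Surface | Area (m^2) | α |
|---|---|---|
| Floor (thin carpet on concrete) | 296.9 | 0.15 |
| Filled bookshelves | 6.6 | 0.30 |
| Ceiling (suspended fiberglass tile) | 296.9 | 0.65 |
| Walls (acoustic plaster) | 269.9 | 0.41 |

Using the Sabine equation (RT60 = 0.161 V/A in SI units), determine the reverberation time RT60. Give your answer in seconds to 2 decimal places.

Total absorption A = 296.9×0.15 + 6.6×0.30 + 296.9×0.65 + 269.9×0.41
  = 44.535 + 1.980 + 192.985 + 110.659 = 350.159 m^2 sabins.
Room volume: 1039.29 m³.
RT60 = 0.161 · V / A = 0.161 × 1039.29 / 350.159 = 0.48 s.

0.48 sec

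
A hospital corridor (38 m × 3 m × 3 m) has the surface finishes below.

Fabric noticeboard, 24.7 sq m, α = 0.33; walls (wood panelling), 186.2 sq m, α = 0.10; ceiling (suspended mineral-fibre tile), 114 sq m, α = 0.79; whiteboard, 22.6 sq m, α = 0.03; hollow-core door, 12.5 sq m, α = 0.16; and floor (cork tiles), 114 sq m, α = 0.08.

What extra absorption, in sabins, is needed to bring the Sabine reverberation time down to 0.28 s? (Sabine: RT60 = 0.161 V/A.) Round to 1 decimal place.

Summing Sᵢαᵢ: 8.151 + 18.620 + 90.060 + 0.678 + 2.000 + 9.120 → A₁ = 128.629 sabins.
For T = 0.28 s, need A₂ = 0.161·V/T = 0.161·342/0.28 = 196.650 sabins.
Shortfall: 196.650 − 128.629 = 68.0 sabins.

68.0 sabins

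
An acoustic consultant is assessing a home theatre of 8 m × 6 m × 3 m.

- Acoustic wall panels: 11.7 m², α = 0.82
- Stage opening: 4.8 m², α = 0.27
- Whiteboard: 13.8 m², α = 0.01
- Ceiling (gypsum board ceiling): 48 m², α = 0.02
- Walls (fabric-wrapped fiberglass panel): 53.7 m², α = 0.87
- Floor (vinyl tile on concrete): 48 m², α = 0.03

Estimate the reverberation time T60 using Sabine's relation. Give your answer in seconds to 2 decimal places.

0.39 seconds

Equivalent absorption area: A = 11.7*0.82 + 4.8*0.27 + 13.8*0.01 + 48*0.02 + 53.7*0.87 + 48*0.03 = 60.147 m².
Room volume: 144 m³.
RT60 = 0.161 · V / A = 0.161 × 144 / 60.147 = 0.39 s.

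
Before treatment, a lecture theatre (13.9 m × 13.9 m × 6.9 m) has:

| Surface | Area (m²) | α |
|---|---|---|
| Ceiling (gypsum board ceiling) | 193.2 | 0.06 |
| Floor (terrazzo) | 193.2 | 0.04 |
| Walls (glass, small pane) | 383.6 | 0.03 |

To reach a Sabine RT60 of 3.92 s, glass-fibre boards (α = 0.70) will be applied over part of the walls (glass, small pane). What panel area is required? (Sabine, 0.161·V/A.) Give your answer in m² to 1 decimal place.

35.7

Total absorption A₁ = 193.2×0.06 + 193.2×0.04 + 383.6×0.03
  = 11.592 + 7.728 + 11.508 = 30.828 m² sabins.
V = 1333.149 m³. Target absorption A₂ = 0.161 × 1333.149 / 3.92 = 54.754 sabins.
Absorption to add: 54.754 − 30.828 = 23.926 sabins.
Net gain per m²: Δα = 0.70 − 0.03 = 0.67.
Panel area = 23.926 / 0.67 = 35.7 m².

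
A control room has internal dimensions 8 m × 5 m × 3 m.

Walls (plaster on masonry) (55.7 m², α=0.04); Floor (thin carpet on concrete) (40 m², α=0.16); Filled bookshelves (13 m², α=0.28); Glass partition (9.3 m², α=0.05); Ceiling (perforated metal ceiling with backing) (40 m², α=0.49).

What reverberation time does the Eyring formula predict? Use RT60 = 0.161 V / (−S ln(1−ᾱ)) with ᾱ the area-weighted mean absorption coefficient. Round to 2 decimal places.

0.53 sec

S = Σ Sᵢ = 158.0 m².
Absorption A = 55.7·0.04 + 40·0.16 + 13·0.28 + 9.3·0.05 + 40·0.49 = 32.333 sabins.
ᾱ = 32.333 / 158.0 = 0.2046.
−S·ln(1−ᾱ) = −158.0 × ln(1 − 0.2046) = 36.168.
V = 8 × 5 × 3 = 120 m³.
RT60 = 0.161 × 120 / 36.168 = 0.53 s.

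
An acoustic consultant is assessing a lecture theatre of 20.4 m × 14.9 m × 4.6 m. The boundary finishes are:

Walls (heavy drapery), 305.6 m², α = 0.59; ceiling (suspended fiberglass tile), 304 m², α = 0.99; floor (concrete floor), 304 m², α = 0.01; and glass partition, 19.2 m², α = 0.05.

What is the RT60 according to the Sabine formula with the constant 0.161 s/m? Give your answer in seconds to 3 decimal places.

Equivalent absorption area: A = 305.6·0.59 + 304·0.99 + 304·0.01 + 19.2·0.05 = 485.264 m².
Volume V = 20.4 × 14.9 × 4.6 = 1398.216 m³.
T = 0.161 V/A = 0.161·1398.216/485.264 = 0.464 s.

0.464 s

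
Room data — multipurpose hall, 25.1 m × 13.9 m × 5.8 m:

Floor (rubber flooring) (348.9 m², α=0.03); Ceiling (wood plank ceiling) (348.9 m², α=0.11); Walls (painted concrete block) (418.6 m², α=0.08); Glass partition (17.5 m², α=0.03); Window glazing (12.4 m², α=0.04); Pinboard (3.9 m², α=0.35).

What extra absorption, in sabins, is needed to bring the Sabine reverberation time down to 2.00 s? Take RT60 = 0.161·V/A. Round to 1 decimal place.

Equivalent absorption area: A₁ = 348.9×0.03 + 348.9×0.11 + 418.6×0.08 + 17.5×0.03 + 12.4×0.04 + 3.9×0.35 = 84.720 m².
Target A₂ = 0.161·2023.562/2.00 = 162.897 sabins (V = 2023.562 m³).
Shortfall: 162.897 − 84.720 = 78.2 sabins.

78.2 sabins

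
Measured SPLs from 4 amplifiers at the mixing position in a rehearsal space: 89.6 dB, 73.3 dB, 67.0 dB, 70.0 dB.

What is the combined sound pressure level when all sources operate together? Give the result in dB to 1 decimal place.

89.8 dB

Converting to relative power and adding: 10^(89.6/10) + 10^(73.3/10) + 10^(67.0/10) + 10^(70.0/10) = 9.484e+08.
L_total = 10·log₁₀(9.484e+08) = 89.8 dB.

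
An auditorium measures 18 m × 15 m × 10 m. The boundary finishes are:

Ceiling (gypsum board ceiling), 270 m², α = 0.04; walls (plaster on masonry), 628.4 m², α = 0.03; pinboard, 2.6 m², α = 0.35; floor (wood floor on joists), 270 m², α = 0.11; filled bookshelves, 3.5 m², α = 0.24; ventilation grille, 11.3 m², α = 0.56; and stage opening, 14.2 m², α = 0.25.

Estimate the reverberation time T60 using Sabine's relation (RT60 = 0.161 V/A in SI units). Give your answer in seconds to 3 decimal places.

6.124 s

Equivalent absorption area: A = 270·0.04 + 628.4·0.03 + 2.6·0.35 + 270·0.11 + 3.5·0.24 + 11.3·0.56 + 14.2·0.25 = 70.980 m².
Room volume: 2700 m³.
T = 0.161 V/A = 0.161·2700/70.980 = 6.124 s.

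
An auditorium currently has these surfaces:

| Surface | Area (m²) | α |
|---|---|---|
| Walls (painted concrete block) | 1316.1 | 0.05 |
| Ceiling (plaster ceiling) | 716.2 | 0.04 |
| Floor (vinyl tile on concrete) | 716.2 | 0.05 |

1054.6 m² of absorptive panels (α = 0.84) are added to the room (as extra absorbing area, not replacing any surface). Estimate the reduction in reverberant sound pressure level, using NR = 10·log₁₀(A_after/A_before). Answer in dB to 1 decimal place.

8.9 dB

A_before = Σ Sᵢαᵢ = 1316.1*0.05 + 716.2*0.04 + 716.2*0.05 = 130.263 sabins.
Added absorption = 1054.6 × 0.84 = 885.864 sabins.
New total A_after = 1016.127 sabins.
NR = 10·log₁₀(1016.127/130.263) = 8.9 dB.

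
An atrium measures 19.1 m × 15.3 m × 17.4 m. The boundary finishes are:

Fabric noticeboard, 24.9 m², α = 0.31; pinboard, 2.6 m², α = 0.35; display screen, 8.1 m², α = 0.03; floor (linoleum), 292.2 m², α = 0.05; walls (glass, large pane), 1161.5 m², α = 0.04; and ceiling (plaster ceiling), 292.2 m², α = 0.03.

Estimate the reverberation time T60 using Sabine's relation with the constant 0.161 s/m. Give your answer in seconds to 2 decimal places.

10.40 s

Total absorption A = 24.9·0.31 + 2.6·0.35 + 8.1·0.03 + 292.2·0.05 + 1161.5·0.04 + 292.2·0.03
  = 7.719 + 0.910 + 0.243 + 14.610 + 46.460 + 8.766 = 78.708 m² sabins.
Volume V = 19.1 × 15.3 × 17.4 = 5084.802 m³.
T = 0.161 V/A = 0.161·5084.802/78.708 = 10.40 s.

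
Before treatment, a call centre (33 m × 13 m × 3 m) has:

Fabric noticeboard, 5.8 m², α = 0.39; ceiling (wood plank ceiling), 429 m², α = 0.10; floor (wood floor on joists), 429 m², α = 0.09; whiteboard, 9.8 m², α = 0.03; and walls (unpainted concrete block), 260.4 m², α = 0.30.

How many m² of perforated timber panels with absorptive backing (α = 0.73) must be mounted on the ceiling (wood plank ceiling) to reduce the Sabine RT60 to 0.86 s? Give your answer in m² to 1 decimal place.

125.0

Total absorption A₁ = 5.8×0.39 + 429×0.10 + 429×0.09 + 9.8×0.03 + 260.4×0.30
  = 2.262 + 42.900 + 38.610 + 0.294 + 78.120 = 162.186 m² sabins.
Required A₂ = 0.161·1287/0.86 = 240.938 sabins.
Absorption to add: 240.938 − 162.186 = 78.752 sabins.
Net gain per m²: Δα = 0.73 − 0.10 = 0.63.
Panel area = 78.752 / 0.63 = 125.0 m².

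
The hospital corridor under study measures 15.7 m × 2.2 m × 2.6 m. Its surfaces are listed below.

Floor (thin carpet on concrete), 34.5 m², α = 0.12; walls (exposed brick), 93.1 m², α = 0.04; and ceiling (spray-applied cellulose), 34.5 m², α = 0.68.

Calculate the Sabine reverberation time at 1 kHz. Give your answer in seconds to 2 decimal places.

A = Σ Sᵢαᵢ = 34.5*0.12 + 93.1*0.04 + 34.5*0.68 = 31.324 sabins.
V = 15.7·2.2·2.6 = 89.804 m³.
Sabine: RT60 = 0.161 × 89.804 / 31.324 = 0.46 s.

0.46 sec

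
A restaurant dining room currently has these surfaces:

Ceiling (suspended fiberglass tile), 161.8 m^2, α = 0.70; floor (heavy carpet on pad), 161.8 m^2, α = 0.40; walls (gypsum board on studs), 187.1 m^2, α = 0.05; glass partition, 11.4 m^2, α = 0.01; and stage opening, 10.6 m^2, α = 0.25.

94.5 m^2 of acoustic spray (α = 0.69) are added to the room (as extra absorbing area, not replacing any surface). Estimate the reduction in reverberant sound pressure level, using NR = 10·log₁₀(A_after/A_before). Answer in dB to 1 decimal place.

1.3 dB

Total absorption A_before = 161.8*0.70 + 161.8*0.40 + 187.1*0.05 + 11.4*0.01 + 10.6*0.25
  = 113.260 + 64.720 + 9.355 + 0.114 + 2.650 = 190.099 m^2 sabins.
Treatment contributes 94.5·0.69 = 65.205 sabins.
A_after = 190.099 + 65.205 = 255.304 sabins.
NR = 10·log₁₀(255.304/190.099) = 1.3 dB.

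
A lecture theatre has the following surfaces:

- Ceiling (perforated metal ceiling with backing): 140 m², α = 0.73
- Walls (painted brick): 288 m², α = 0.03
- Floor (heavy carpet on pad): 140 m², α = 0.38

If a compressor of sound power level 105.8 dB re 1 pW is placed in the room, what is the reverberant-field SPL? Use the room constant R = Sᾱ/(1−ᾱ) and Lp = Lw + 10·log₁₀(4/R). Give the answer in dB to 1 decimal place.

A = 164.040 sabins; S = 568.0 m².
ᾱ = 0.2888, so room constant R = A/(1−ᾱ) = 230.652 m².
Lp = Lw + 10 log₁₀(4/R) = 105.8 -17.61 = 88.2 dB.

88.2 dB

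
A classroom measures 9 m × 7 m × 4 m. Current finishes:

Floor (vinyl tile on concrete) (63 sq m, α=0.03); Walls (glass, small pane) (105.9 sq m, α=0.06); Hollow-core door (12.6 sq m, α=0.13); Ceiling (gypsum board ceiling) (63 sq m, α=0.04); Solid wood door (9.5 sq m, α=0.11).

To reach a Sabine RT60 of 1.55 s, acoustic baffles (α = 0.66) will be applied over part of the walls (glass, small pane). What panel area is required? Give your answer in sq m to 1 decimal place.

A₁ = Σ Sᵢαᵢ = 63·0.03 + 105.9·0.06 + 12.6·0.13 + 63·0.04 + 9.5·0.11 = 13.447 sabins.
Required A₂ = 0.161·252/1.55 = 26.175 sabins.
ΔA needed = 26.175 − 13.447 = 12.728 sabins.
Net gain per sq m: Δα = 0.66 − 0.06 = 0.60.
Area = ΔA/Δα = 12.728/0.60 = 21.2 sq m.

21.2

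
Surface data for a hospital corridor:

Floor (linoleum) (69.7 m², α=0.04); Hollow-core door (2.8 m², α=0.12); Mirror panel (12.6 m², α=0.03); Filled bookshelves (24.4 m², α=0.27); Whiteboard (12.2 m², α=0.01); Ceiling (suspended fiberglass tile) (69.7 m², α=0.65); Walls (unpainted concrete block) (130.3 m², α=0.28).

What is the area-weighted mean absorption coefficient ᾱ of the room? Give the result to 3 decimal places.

S = Σ Sᵢ = 69.7 + 2.8 + 12.6 + 24.4 + 12.2 + 69.7 + 130.3 = 321.7 m².
Weighted sum Σ Sα = 92.001.
ᾱ = A/S = 0.286.

0.286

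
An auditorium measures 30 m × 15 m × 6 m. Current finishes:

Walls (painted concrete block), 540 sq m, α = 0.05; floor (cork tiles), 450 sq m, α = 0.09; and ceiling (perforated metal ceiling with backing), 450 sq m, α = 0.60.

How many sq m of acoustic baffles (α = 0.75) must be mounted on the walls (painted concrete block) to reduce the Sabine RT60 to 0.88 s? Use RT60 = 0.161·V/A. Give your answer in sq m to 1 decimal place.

223.5

Total absorption A₁ = 540·0.05 + 450·0.09 + 450·0.60
  = 27.000 + 40.500 + 270.000 = 337.500 sq m sabins.
Required A₂ = 0.161·2700/0.88 = 493.977 sabins.
ΔA needed = 493.977 − 337.500 = 156.477 sabins.
Each sq m of panel replacing the walls (painted concrete block) adds (0.75 − 0.05) = 0.70 sabins.
Area = ΔA/Δα = 156.477/0.70 = 223.5 sq m.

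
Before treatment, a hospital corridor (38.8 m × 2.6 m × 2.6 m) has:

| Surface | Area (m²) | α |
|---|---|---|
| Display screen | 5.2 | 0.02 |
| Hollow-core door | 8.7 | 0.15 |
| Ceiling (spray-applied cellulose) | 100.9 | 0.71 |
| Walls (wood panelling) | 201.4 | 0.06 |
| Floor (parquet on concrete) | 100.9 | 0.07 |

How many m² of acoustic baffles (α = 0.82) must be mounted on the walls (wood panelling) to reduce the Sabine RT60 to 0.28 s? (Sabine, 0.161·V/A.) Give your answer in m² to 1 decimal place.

77.1

A₁ = Σ Sᵢαᵢ = 5.2·0.02 + 8.7·0.15 + 100.9·0.71 + 201.4·0.06 + 100.9·0.07 = 92.195 sabins.
Required A₂ = 0.161·262.288/0.28 = 150.816 sabins.
Absorption to add: 150.816 − 92.195 = 58.621 sabins.
Net gain per m²: Δα = 0.82 − 0.06 = 0.76.
Area = ΔA/Δα = 58.621/0.76 = 77.1 m².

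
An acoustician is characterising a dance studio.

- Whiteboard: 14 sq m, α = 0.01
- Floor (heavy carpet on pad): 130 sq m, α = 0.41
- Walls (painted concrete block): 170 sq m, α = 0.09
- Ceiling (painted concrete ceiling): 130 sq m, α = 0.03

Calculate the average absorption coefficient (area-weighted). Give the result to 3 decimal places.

S = Σ Sᵢ = 14 + 130 + 170 + 130 = 444.0 sq m.
A = 14*0.01 + 130*0.41 + 170*0.09 + 130*0.03 = 72.640 sabins.
ᾱ = A/S = 0.164.

0.164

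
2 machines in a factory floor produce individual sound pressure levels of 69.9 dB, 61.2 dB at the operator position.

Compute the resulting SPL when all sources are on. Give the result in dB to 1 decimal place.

70.4 dB

Converting to relative power and adding: 10^(69.9/10) + 10^(61.2/10) = 1.109e+07.
Combined level = 10 log₁₀(1.109e+07) = 70.4 dB.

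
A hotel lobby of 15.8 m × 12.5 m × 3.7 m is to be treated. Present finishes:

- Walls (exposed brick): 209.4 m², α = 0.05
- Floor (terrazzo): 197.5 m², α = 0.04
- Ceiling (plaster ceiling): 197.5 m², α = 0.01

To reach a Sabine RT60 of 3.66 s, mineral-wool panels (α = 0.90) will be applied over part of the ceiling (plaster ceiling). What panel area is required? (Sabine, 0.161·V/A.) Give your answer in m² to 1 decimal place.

Summing Sᵢαᵢ: 10.470 + 7.900 + 1.975 → A₁ = 20.345 sabins.
V = 730.75 m³. Target absorption A₂ = 0.161 × 730.75 / 3.66 = 32.145 sabins.
Absorption to add: 32.145 − 20.345 = 11.800 sabins.
Each m² of panel replacing the ceiling (plaster ceiling) adds (0.90 − 0.01) = 0.89 sabins.
Area = ΔA/Δα = 11.800/0.89 = 13.3 m².

13.3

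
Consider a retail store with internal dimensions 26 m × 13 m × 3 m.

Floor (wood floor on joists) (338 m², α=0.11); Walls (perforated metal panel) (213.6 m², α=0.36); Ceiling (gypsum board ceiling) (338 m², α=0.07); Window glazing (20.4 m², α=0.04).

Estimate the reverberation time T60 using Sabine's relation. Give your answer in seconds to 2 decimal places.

A = Σ Sᵢαᵢ = 338*0.11 + 213.6*0.36 + 338*0.07 + 20.4*0.04 = 138.552 sabins.
Room volume: 1014 m³.
RT60 = 0.161 · V / A = 0.161 × 1014 / 138.552 = 1.18 s.

1.18 seconds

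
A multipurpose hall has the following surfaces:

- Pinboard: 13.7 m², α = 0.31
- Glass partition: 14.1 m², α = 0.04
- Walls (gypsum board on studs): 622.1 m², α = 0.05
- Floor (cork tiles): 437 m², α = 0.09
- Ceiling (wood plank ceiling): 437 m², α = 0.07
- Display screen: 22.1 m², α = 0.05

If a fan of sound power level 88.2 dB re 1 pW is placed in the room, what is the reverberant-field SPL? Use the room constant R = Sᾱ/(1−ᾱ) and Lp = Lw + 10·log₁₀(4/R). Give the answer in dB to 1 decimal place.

73.6 dB

Σ(Sᵢαᵢ) = 13.7·0.31 + 14.1·0.04 + 622.1·0.05 + 437·0.09 + 437·0.07 + 22.1·0.05 = 106.941; total area S = 1546.0 m².
ᾱ = 106.941/1546.0 = 0.0692; R = Sᾱ/(1−ᾱ) = 106.941/(1−0.0692) = 114.891 m².
Lp = Lw + 10 log₁₀(4/R) = 88.2 -14.58 = 73.6 dB.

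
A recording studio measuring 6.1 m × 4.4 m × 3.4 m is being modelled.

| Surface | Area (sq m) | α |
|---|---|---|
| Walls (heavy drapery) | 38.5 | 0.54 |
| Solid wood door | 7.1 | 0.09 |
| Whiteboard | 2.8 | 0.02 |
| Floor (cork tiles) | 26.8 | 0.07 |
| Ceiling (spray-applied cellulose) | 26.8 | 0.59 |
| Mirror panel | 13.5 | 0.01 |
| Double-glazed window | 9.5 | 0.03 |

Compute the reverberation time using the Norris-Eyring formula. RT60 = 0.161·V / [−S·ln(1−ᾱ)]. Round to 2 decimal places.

0.31 s

S = Σ Sᵢ = 125.0 sq m.
Absorption A = 38.5·0.54 + 7.1·0.09 + 2.8·0.02 + 26.8·0.07 + 26.8·0.59 + 13.5·0.01 + 9.5·0.03 = 39.593 sabins.
ᾱ = 39.593 / 125.0 = 0.3167.
Eyring denominator: −S ln(1−ᾱ) = 47.603.
V = 6.1 × 4.4 × 3.4 = 91.256 m³.
RT60 = 0.161 × 91.256 / 47.603 = 0.31 s.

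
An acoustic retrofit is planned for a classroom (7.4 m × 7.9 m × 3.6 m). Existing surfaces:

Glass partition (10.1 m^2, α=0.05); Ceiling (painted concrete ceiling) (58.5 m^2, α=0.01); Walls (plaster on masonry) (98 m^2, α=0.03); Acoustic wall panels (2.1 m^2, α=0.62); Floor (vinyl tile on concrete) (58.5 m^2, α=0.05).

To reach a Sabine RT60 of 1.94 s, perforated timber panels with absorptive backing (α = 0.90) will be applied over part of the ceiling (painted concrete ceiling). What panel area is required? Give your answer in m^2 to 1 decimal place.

10.3

Equivalent absorption area: A₁ = 10.1·0.05 + 58.5·0.01 + 98·0.03 + 2.1·0.62 + 58.5·0.05 = 8.257 m^2.
Required A₂ = 0.161·210.456/1.94 = 17.466 sabins.
ΔA needed = 17.466 − 8.257 = 9.209 sabins.
Each m^2 of panel replacing the ceiling (painted concrete ceiling) adds (0.90 − 0.01) = 0.89 sabins.
Area = ΔA/Δα = 9.209/0.89 = 10.3 m^2.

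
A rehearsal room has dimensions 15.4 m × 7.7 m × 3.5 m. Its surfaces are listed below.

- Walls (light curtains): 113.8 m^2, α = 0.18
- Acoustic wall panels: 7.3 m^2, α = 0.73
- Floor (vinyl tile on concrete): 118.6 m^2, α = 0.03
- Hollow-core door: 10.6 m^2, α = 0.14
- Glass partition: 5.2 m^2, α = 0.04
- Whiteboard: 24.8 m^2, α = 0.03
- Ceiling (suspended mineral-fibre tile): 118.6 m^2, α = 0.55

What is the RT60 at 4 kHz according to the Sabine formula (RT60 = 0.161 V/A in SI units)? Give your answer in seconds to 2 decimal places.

Total absorption A = 113.8·0.18 + 7.3·0.73 + 118.6·0.03 + 10.6·0.14 + 5.2·0.04 + 24.8·0.03 + 118.6·0.55
  = 20.484 + 5.329 + 3.558 + 1.484 + 0.208 + 0.744 + 65.230 = 97.037 m^2 sabins.
Volume V = 15.4 × 7.7 × 3.5 = 415.03 m³.
T = 0.161 V/A = 0.161·415.03/97.037 = 0.69 s.

0.69 seconds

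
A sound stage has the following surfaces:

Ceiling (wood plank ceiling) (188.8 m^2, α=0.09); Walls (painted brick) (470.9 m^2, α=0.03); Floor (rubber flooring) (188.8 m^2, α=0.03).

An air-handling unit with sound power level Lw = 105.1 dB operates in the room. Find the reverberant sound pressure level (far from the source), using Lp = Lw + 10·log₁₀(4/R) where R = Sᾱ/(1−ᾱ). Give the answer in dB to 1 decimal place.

A = 36.783 sabins; S = 848.5 m^2.
ᾱ = 36.783/848.5 = 0.0434; R = Sᾱ/(1−ᾱ) = 36.783/(1−0.0434) = 38.452 m^2.
Lp = 105.1 + 10·log₁₀(4/38.452) = 105.1 + (-9.83) = 95.3 dB.

95.3 dB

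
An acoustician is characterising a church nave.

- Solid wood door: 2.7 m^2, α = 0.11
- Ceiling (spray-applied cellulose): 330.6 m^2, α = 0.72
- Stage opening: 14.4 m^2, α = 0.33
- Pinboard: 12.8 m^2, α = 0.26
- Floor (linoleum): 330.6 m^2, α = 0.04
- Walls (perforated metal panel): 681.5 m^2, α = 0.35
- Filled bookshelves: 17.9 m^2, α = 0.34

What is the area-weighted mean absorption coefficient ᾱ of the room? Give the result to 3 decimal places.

Total surface area S = 1390.5 m^2.
Weighted sum Σ Sα = 504.244.
ᾱ = 504.244 / 1390.5 = 0.363.

0.363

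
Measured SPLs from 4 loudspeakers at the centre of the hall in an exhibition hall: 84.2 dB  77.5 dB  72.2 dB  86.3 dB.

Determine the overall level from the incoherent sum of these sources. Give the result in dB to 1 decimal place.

Sum in the linear (power) domain: Σ 10^(Lᵢ/10) = 10^(84.2/10) + 10^(77.5/10) + 10^(72.2/10) + 10^(86.3/10) = 7.624e+08.
L_total = 10·log₁₀(7.624e+08) = 88.8 dB.

88.8 dB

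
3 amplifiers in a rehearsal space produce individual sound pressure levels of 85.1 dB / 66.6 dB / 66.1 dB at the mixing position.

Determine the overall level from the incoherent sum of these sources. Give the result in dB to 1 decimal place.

Sum in the linear (power) domain: Σ 10^(Lᵢ/10) = 10^(85.1/10) + 10^(66.6/10) + 10^(66.1/10) = 3.322e+08.
Combined level = 10 log₁₀(3.322e+08) = 85.2 dB.

85.2 dB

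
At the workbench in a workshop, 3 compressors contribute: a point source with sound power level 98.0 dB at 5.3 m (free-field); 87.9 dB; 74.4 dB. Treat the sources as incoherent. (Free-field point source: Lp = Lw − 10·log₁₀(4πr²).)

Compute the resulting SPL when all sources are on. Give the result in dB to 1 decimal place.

Source at 5.3 m: Lp = 98.0 − 10·log₁₀(4π·5.3²) = 98.0 − 10·log₁₀(352.989) = 72.5 dB.
Converting to relative power and adding: 10^(72.5/10) + 10^(87.9/10) + 10^(74.4/10) = 6.619e+08.
Back to dB: 10·log₁₀ Σ = 88.2 dB.

88.2 dB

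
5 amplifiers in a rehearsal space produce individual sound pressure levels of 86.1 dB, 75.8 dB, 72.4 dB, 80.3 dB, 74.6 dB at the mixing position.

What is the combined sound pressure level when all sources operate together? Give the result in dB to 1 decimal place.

Sum in the linear (power) domain: Σ 10^(Lᵢ/10) = 10^(86.1/10) + 10^(75.8/10) + 10^(72.4/10) + 10^(80.3/10) + 10^(74.6/10) = 5.988e+08.
Combined level = 10 log₁₀(5.988e+08) = 87.8 dB.

87.8 dB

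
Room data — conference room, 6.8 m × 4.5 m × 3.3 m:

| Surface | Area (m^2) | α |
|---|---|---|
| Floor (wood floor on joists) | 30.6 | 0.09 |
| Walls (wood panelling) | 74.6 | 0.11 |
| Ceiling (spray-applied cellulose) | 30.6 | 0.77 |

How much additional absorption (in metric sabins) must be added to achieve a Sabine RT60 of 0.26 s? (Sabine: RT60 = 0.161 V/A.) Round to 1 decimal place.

Equivalent absorption area: A₁ = 30.6*0.09 + 74.6*0.11 + 30.6*0.77 = 34.522 m^2.
V = 100.98 m³. Required absorption A₂ = 0.161 × 100.98 / 0.26 = 62.530 sabins.
ΔA = A₂ − A₁ = 62.530 − 34.522 = 28.0 sabins.

28.0 sabins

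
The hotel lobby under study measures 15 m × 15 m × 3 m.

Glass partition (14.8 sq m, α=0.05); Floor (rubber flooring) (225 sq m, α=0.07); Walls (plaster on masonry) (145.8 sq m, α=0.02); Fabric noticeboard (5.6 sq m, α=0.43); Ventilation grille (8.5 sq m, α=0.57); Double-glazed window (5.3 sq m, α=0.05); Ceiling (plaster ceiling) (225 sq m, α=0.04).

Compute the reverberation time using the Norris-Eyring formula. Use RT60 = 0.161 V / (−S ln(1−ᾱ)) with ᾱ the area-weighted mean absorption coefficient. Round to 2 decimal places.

S = Σ Sᵢ = 630.0 sq m.
Σ(Sᵢαᵢ) = 14.8·0.05 + 225·0.07 + 145.8·0.02 + 5.6·0.43 + 8.5·0.57 + 5.3·0.05 + 225·0.04 = 35.924.
Mean coefficient ᾱ = A/S = 0.0570.
−S·ln(1−ᾱ) = −630.0 × ln(1 − 0.0570) = 36.974.
V = 15 × 15 × 3 = 675 m³.
T = 0.161·V/[−S·ln(1−ᾱ)] = 0.161·675/36.974 = 2.94 s.

2.94 s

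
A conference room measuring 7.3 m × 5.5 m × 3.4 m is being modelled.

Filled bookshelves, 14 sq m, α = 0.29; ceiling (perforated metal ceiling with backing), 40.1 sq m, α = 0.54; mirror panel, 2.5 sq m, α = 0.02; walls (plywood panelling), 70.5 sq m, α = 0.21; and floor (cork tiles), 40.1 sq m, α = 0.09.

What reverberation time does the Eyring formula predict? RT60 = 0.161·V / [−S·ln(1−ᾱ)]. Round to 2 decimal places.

0.43 s

S = Σ Sᵢ = 167.2 sq m.
Σ(Sᵢαᵢ) = 14×0.29 + 40.1×0.54 + 2.5×0.02 + 70.5×0.21 + 40.1×0.09 = 44.178.
Mean coefficient ᾱ = A/S = 0.2642.
Eyring denominator: −S ln(1−ᾱ) = 51.296.
V = 7.3 × 5.5 × 3.4 = 136.51 m³.
T = 0.161·V/[−S·ln(1−ᾱ)] = 0.161·136.51/51.296 = 0.43 s.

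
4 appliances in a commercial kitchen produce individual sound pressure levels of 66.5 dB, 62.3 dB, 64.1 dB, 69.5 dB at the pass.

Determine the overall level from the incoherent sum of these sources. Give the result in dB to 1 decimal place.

72.5 dB

Sum in the linear (power) domain: Σ 10^(Lᵢ/10) = 10^(66.5/10) + 10^(62.3/10) + 10^(64.1/10) + 10^(69.5/10) = 1.765e+07.
Combined level = 10 log₁₀(1.765e+07) = 72.5 dB.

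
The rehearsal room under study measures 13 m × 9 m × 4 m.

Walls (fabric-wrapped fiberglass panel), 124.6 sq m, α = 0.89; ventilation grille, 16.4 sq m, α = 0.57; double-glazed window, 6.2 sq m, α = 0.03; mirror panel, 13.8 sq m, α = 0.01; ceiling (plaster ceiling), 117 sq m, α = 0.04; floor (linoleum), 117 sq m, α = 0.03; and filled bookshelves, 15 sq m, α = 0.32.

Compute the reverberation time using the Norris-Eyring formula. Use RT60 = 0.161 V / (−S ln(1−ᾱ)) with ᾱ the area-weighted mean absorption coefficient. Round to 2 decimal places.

0.47 sec

Total surface area S = 124.6 + 16.4 + 6.2 + 13.8 + 117 + 117 + 15 = 410.0 sq m.
Σ(Sᵢαᵢ) = 124.6·0.89 + 16.4·0.57 + 6.2·0.03 + 13.8·0.01 + 117·0.04 + 117·0.03 + 15·0.32 = 133.556.
ᾱ = 133.556 / 410.0 = 0.3257.
Eyring denominator: −S ln(1−ᾱ) = 161.573.
V = 13 × 9 × 4 = 468 m³.
T = 0.161·V/[−S·ln(1−ᾱ)] = 0.161·468/161.573 = 0.47 s.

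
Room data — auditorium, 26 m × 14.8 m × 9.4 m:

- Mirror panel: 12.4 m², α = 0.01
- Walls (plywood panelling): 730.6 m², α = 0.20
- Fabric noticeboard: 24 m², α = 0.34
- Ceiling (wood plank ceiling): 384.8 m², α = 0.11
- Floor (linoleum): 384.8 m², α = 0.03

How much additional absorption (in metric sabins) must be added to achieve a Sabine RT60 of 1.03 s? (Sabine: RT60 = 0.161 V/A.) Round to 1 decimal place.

A₁ = Σ Sᵢαᵢ = 12.4×0.01 + 730.6×0.20 + 24×0.34 + 384.8×0.11 + 384.8×0.03 = 208.276 sabins.
For T = 1.03 s, need A₂ = 0.161·V/T = 0.161·3617.12/1.03 = 565.394 sabins.
Additional absorption ΔA = 565.394 − 208.276 = 357.1 sabins.

357.1 sabins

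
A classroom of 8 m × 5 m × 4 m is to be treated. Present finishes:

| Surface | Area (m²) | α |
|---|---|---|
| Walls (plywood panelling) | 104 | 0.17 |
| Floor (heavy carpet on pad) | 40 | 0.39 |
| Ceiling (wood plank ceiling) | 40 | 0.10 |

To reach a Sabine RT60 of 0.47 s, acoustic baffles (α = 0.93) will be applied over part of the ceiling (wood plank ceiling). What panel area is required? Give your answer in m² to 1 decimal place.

21.1

Summing Sᵢαᵢ: 17.680 + 15.600 + 4.000 → A₁ = 37.280 sabins.
Required A₂ = 0.161·160/0.47 = 54.809 sabins.
ΔA needed = 54.809 − 37.280 = 17.529 sabins.
Net gain per m²: Δα = 0.93 − 0.10 = 0.83.
Area = ΔA/Δα = 17.529/0.83 = 21.1 m².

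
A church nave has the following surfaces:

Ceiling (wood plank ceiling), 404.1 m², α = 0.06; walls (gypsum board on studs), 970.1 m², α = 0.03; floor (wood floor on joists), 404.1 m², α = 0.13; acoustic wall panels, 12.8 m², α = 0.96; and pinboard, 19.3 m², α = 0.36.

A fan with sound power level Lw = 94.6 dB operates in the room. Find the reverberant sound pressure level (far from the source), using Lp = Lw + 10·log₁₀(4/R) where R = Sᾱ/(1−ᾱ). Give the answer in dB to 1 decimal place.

Σ(Sᵢαᵢ) = 404.1×0.06 + 970.1×0.03 + 404.1×0.13 + 12.8×0.96 + 19.3×0.36 = 125.118; total area S = 1810.4 m².
ᾱ = 0.0691, so room constant R = A/(1−ᾱ) = 134.405 m².
Lp = Lw + 10 log₁₀(4/R) = 94.6 -15.26 = 79.3 dB.

79.3 dB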